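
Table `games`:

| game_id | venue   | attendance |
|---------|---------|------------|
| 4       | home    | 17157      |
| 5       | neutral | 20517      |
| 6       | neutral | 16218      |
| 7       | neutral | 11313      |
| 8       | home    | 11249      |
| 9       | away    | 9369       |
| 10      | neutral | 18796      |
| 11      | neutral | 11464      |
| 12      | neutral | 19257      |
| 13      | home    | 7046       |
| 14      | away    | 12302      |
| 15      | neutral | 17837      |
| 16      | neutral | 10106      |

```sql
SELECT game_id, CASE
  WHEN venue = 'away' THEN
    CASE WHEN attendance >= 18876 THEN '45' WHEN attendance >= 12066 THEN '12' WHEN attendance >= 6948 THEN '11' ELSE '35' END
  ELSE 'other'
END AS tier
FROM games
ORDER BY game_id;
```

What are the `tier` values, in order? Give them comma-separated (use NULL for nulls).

game_id=4: venue='home' → outer ELSE → other
game_id=5: venue='neutral' → outer ELSE → other
game_id=6: venue='neutral' → outer ELSE → other
game_id=7: venue='neutral' → outer ELSE → other
game_id=8: venue='home' → outer ELSE → other
game_id=9: venue='away' → inner[attendance >= 6948] → 11
game_id=10: venue='neutral' → outer ELSE → other
game_id=11: venue='neutral' → outer ELSE → other
game_id=12: venue='neutral' → outer ELSE → other
game_id=13: venue='home' → outer ELSE → other
game_id=14: venue='away' → inner[attendance >= 12066] → 12
game_id=15: venue='neutral' → outer ELSE → other
game_id=16: venue='neutral' → outer ELSE → other

other, other, other, other, other, 11, other, other, other, other, 12, other, other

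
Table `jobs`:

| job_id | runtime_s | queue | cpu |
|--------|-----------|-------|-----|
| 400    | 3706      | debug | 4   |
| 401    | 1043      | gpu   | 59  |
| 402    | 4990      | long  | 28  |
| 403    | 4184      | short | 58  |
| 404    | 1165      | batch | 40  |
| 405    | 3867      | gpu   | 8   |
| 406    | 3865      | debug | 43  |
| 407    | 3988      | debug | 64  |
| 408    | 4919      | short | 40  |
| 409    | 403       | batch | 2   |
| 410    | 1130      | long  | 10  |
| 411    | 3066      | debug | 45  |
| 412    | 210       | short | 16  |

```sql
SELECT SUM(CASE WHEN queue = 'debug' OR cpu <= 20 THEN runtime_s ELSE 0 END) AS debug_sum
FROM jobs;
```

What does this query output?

20235

job_id=400: ✓ → 3706
job_id=401: ✗
job_id=402: ✗
job_id=403: ✗
job_id=404: ✗
job_id=405: ✓ → 3867
job_id=406: ✓ → 3865
job_id=407: ✓ → 3988
job_id=408: ✗
job_id=409: ✓ → 403
job_id=410: ✓ → 1130
job_id=411: ✓ → 3066
job_id=412: ✓ → 210
debug_sum = 3706 + 3867 + 3865 + 3988 + 403 + 1130 + 3066 + 210 = 20235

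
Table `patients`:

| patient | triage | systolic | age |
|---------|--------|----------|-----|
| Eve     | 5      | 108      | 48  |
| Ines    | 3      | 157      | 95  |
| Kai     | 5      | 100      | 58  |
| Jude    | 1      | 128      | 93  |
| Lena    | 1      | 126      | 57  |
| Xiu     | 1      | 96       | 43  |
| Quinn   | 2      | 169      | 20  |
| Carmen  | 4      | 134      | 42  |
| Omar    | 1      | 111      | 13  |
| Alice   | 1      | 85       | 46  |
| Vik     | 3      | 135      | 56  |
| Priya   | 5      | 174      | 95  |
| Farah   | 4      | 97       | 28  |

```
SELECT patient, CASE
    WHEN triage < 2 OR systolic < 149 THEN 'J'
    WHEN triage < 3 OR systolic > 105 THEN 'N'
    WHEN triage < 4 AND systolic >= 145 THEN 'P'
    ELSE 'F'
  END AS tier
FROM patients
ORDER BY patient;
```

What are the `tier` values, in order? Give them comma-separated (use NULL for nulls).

J, J, J, J, N, J, J, J, J, N, N, J, J

patient=Alice: triage < 2 OR systolic < 149 → J
patient=Carmen: triage < 2 OR systolic < 149 → J
patient=Eve: triage < 2 OR systolic < 149 → J
patient=Farah: triage < 2 OR systolic < 149 → J
patient=Ines: triage < 3 OR systolic > 105 → N
patient=Jude: triage < 2 OR systolic < 149 → J
patient=Kai: triage < 2 OR systolic < 149 → J
patient=Lena: triage < 2 OR systolic < 149 → J
patient=Omar: triage < 2 OR systolic < 149 → J
patient=Priya: triage < 3 OR systolic > 105 → N
patient=Quinn: triage < 3 OR systolic > 105 → N
patient=Vik: triage < 2 OR systolic < 149 → J
patient=Xiu: triage < 2 OR systolic < 149 → J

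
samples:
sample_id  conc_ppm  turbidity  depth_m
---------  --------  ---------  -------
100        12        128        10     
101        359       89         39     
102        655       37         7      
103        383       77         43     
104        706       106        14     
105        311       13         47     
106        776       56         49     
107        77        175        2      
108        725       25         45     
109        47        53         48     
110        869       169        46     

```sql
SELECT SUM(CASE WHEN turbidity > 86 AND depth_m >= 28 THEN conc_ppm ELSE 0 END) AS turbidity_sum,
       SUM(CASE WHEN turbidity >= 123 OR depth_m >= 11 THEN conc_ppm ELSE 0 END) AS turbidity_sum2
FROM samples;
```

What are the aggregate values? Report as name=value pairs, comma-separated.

turbidity_sum=1228, turbidity_sum2=4265

[turbidity_sum: turbidity > 86 AND depth_m >= 28]
sample_id=100: ✗
sample_id=101: ✓ → 359
sample_id=102: ✗
sample_id=103: ✗
sample_id=104: ✗
sample_id=105: ✗
sample_id=106: ✗
sample_id=107: ✗
sample_id=108: ✗
sample_id=109: ✗
sample_id=110: ✓ → 869
turbidity_sum = 359 + 869 = 1228
—
[turbidity_sum2: turbidity >= 123 OR depth_m >= 11]
sample_id=100: ✓ → 12
sample_id=101: ✓ → 359
sample_id=102: ✗
sample_id=103: ✓ → 383
sample_id=104: ✓ → 706
sample_id=105: ✓ → 311
sample_id=106: ✓ → 776
sample_id=107: ✓ → 77
sample_id=108: ✓ → 725
sample_id=109: ✓ → 47
sample_id=110: ✓ → 869
turbidity_sum2 = 12 + 359 + 383 + 706 + 311 + 776 + 77 + 725 + 47 + 869 = 4265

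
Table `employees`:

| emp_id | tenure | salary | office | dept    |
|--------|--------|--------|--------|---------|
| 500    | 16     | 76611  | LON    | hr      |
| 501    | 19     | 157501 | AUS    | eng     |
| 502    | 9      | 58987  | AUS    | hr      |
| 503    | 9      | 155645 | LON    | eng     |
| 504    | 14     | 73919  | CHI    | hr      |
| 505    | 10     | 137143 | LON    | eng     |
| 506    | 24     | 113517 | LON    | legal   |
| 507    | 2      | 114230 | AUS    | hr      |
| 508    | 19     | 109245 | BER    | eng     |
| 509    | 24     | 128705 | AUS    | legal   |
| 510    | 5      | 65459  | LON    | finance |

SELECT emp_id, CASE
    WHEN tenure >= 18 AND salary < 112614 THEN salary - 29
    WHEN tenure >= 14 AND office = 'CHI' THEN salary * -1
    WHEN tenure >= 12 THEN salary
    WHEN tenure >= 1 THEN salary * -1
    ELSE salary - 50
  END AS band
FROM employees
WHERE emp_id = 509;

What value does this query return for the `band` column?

emp_id = 509: tenure=24, salary=128705, office=AUS, dept=legal.
tenure >= 18 AND salary < 112614 → false
tenure >= 14 AND office = 'CHI' → false
tenure >= 12 → true → 128705

128705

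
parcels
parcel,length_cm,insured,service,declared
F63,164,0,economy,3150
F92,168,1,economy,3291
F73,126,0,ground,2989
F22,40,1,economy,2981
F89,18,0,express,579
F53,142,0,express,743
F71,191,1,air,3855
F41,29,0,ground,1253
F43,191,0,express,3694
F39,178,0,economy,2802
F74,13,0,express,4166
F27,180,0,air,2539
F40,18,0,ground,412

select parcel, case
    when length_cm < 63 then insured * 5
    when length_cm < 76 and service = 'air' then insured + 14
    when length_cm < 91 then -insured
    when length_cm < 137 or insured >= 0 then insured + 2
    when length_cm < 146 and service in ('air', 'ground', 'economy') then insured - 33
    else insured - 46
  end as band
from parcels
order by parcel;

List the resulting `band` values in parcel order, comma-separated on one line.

parcel=F22: length_cm < 63 → 5
parcel=F27: length_cm < 137 or insured >= 0 → 2
parcel=F39: length_cm < 137 or insured >= 0 → 2
parcel=F40: length_cm < 63 → 0
parcel=F41: length_cm < 63 → 0
parcel=F43: length_cm < 137 or insured >= 0 → 2
parcel=F53: length_cm < 137 or insured >= 0 → 2
parcel=F63: length_cm < 137 or insured >= 0 → 2
parcel=F71: length_cm < 137 or insured >= 0 → 3
parcel=F73: length_cm < 137 or insured >= 0 → 2
parcel=F74: length_cm < 63 → 0
parcel=F89: length_cm < 63 → 0
parcel=F92: length_cm < 137 or insured >= 0 → 3

5, 2, 2, 0, 0, 2, 2, 2, 3, 2, 0, 0, 3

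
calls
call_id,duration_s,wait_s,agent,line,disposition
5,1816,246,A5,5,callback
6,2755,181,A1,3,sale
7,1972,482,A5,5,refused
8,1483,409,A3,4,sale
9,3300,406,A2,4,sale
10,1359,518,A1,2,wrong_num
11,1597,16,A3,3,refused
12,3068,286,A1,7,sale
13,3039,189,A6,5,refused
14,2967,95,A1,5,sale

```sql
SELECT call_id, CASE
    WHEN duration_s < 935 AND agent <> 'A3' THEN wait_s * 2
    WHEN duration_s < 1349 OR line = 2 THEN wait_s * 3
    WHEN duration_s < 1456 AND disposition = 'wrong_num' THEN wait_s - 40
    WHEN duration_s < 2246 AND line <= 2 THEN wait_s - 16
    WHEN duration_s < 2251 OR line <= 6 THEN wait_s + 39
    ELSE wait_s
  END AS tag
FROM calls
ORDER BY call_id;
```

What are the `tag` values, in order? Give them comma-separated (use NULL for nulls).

285, 220, 521, 448, 445, 1554, 55, 286, 228, 134

call_id=5: duration_s < 2251 OR line <= 6 → 285
call_id=6: duration_s < 2251 OR line <= 6 → 220
call_id=7: duration_s < 2251 OR line <= 6 → 521
call_id=8: duration_s < 2251 OR line <= 6 → 448
call_id=9: duration_s < 2251 OR line <= 6 → 445
call_id=10: duration_s < 1349 OR line = 2 → 1554
call_id=11: duration_s < 2251 OR line <= 6 → 55
call_id=12: ELSE → 286
call_id=13: duration_s < 2251 OR line <= 6 → 228
call_id=14: duration_s < 2251 OR line <= 6 → 134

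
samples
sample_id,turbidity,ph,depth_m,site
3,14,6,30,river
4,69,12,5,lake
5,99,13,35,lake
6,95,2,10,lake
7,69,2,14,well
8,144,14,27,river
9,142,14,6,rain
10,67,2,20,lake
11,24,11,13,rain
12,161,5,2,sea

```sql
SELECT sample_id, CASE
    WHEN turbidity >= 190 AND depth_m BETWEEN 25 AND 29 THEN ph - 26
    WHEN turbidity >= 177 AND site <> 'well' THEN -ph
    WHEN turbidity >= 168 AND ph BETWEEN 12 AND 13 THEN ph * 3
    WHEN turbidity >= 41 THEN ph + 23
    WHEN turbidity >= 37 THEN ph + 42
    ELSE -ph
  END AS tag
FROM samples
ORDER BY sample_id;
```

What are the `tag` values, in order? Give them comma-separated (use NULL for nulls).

sample_id=3: ELSE → -6
sample_id=4: turbidity >= 41 → 35
sample_id=5: turbidity >= 41 → 36
sample_id=6: turbidity >= 41 → 25
sample_id=7: turbidity >= 41 → 25
sample_id=8: turbidity >= 41 → 37
sample_id=9: turbidity >= 41 → 37
sample_id=10: turbidity >= 41 → 25
sample_id=11: ELSE → -11
sample_id=12: turbidity >= 41 → 28

-6, 35, 36, 25, 25, 37, 37, 25, -11, 28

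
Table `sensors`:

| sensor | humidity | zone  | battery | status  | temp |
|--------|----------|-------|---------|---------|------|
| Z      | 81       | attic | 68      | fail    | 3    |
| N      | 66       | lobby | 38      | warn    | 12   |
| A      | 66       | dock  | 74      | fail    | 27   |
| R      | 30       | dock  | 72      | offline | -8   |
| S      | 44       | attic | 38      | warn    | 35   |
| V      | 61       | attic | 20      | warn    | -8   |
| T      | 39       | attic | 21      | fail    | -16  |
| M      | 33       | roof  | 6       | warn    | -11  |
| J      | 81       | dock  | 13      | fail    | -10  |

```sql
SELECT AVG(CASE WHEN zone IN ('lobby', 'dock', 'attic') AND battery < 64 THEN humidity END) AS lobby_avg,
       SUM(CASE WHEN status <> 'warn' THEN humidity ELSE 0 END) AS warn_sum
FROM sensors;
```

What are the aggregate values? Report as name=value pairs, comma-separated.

[lobby_avg: zone IN ('lobby', 'dock', 'attic') AND battery < 64]
sensor=Z: ✗
sensor=N: ✓ → 66
sensor=A: ✗
sensor=R: ✗
sensor=S: ✓ → 44
sensor=V: ✓ → 61
sensor=T: ✓ → 39
sensor=M: ✗
sensor=J: ✓ → 81
lobby_avg = (66 + 44 + 61 + 39 + 81) / 5 = 58.2
—
[warn_sum: status <> 'warn']
sensor=Z: ✓ → 81
sensor=N: ✗
sensor=A: ✓ → 66
sensor=R: ✓ → 30
sensor=S: ✗
sensor=V: ✗
sensor=T: ✓ → 39
sensor=M: ✗
sensor=J: ✓ → 81
warn_sum = 81 + 66 + 30 + 39 + 81 = 297

lobby_avg=58.2, warn_sum=297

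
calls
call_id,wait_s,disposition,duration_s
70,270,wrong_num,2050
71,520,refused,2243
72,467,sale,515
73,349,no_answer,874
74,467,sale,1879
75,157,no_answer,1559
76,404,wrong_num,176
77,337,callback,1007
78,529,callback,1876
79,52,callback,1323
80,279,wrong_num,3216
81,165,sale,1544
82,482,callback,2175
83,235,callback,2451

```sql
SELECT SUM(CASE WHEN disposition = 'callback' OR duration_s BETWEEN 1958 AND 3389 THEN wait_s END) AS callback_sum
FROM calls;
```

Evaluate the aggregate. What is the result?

call_id=70: ✓ → 270
call_id=71: ✓ → 520
call_id=72: ✗
call_id=73: ✗
call_id=74: ✗
call_id=75: ✗
call_id=76: ✗
call_id=77: ✓ → 337
call_id=78: ✓ → 529
call_id=79: ✓ → 52
call_id=80: ✓ → 279
call_id=81: ✗
call_id=82: ✓ → 482
call_id=83: ✓ → 235
callback_sum = 270 + 520 + 337 + 529 + 52 + 279 + 482 + 235 = 2704

2704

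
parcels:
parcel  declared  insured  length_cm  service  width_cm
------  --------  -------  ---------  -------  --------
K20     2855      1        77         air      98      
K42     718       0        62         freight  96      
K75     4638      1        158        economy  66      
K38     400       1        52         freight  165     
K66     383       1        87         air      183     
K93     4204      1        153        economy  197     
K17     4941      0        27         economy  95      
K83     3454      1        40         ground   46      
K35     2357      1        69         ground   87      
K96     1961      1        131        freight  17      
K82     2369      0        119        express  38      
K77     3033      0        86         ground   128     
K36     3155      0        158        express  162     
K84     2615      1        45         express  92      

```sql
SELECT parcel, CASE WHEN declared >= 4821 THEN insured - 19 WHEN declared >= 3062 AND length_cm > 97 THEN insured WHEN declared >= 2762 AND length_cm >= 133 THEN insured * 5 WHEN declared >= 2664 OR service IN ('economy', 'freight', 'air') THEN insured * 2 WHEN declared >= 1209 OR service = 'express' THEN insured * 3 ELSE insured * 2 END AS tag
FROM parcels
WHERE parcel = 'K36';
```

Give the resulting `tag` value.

0

parcel = K36: declared=3155, insured=0, length_cm=158, service=express, width_cm=162.
declared >= 4821 → false
declared >= 3062 AND length_cm > 97 → true → 0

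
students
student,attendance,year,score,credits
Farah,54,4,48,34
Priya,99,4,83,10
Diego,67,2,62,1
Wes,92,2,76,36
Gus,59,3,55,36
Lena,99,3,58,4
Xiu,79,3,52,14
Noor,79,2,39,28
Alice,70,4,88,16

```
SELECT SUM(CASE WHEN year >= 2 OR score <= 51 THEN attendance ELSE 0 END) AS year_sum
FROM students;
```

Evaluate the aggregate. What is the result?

698

student=Farah: ✓ → 54
student=Priya: ✓ → 99
student=Diego: ✓ → 67
student=Wes: ✓ → 92
student=Gus: ✓ → 59
student=Lena: ✓ → 99
student=Xiu: ✓ → 79
student=Noor: ✓ → 79
student=Alice: ✓ → 70
year_sum = 54 + 99 + 67 + 92 + 59 + 99 + 79 + 79 + 70 = 698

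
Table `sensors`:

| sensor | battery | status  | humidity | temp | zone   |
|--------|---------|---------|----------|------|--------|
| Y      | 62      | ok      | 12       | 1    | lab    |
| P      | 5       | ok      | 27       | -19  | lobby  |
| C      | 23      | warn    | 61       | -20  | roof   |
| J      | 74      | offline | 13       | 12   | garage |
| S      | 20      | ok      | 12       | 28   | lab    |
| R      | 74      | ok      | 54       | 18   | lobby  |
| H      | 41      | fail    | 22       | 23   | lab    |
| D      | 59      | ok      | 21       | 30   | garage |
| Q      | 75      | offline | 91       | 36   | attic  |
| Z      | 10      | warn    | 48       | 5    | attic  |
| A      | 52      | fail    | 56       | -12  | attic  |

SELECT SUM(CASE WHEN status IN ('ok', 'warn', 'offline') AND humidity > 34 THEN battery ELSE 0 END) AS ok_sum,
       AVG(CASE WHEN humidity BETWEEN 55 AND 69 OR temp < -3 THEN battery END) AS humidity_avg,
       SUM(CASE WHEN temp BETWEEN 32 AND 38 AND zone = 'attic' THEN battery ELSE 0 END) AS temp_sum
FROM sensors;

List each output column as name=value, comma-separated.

[ok_sum: status IN ('ok', 'warn', 'offline') AND humidity > 34]
sensor=Y: ✗
sensor=P: ✗
sensor=C: ✓ → 23
sensor=J: ✗
sensor=S: ✗
sensor=R: ✓ → 74
sensor=H: ✗
sensor=D: ✗
sensor=Q: ✓ → 75
sensor=Z: ✓ → 10
sensor=A: ✗
ok_sum = 23 + 74 + 75 + 10 = 182
—
[humidity_avg: humidity BETWEEN 55 AND 69 OR temp < -3]
sensor=Y: ✗
sensor=P: ✓ → 5
sensor=C: ✓ → 23
sensor=J: ✗
sensor=S: ✗
sensor=R: ✗
sensor=H: ✗
sensor=D: ✗
sensor=Q: ✗
sensor=Z: ✗
sensor=A: ✓ → 52
humidity_avg = (5 + 23 + 52) / 3 = 26.6666666667
—
[temp_sum: temp BETWEEN 32 AND 38 AND zone = 'attic']
sensor=Y: ✗
sensor=P: ✗
sensor=C: ✗
sensor=J: ✗
sensor=S: ✗
sensor=R: ✗
sensor=H: ✗
sensor=D: ✗
sensor=Q: ✓ → 75
sensor=Z: ✗
sensor=A: ✗
temp_sum = 75

ok_sum=182, humidity_avg=26.6666666667, temp_sum=75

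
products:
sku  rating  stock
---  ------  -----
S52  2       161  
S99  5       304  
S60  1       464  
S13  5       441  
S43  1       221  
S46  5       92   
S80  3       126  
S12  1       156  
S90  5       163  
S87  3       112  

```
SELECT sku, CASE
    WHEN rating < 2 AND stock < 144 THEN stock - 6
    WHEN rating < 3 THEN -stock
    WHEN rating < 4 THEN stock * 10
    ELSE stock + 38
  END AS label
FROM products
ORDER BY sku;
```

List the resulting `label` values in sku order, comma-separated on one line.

-156, 479, -221, 130, -161, -464, 1260, 1120, 201, 342

sku=S12: rating < 3 → -156
sku=S13: ELSE → 479
sku=S43: rating < 3 → -221
sku=S46: ELSE → 130
sku=S52: rating < 3 → -161
sku=S60: rating < 3 → -464
sku=S80: rating < 4 → 1260
sku=S87: rating < 4 → 1120
sku=S90: ELSE → 201
sku=S99: ELSE → 342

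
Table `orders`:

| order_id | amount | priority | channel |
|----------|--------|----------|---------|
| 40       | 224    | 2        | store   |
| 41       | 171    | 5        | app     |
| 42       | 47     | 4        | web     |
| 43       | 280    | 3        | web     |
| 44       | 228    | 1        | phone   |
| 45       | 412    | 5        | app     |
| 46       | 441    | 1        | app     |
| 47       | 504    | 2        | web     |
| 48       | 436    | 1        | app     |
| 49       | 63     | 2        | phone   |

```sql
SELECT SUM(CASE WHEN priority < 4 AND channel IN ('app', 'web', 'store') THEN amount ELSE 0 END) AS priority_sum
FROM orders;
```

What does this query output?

1885

order_id=40: ✓ → 224
order_id=41: ✗
order_id=42: ✗
order_id=43: ✓ → 280
order_id=44: ✗
order_id=45: ✗
order_id=46: ✓ → 441
order_id=47: ✓ → 504
order_id=48: ✓ → 436
order_id=49: ✗
priority_sum = 224 + 280 + 441 + 504 + 436 = 1885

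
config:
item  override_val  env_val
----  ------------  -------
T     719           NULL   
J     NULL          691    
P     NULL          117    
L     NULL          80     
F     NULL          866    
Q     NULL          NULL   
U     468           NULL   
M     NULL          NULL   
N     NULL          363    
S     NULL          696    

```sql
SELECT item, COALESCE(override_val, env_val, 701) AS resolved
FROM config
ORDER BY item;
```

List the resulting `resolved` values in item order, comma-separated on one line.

item=F: override_val=NULL, env_val=866 → 866
item=J: override_val=NULL, env_val=691 → 691
item=L: override_val=NULL, env_val=80 → 80
item=M: override_val=NULL, env_val=NULL, → literal 701 → 701
item=N: override_val=NULL, env_val=363 → 363
item=P: override_val=NULL, env_val=117 → 117
item=Q: override_val=NULL, env_val=NULL, → literal 701 → 701
item=S: override_val=NULL, env_val=696 → 696
item=T: override_val=719 → 719
item=U: override_val=468 → 468

866, 691, 80, 701, 363, 117, 701, 696, 719, 468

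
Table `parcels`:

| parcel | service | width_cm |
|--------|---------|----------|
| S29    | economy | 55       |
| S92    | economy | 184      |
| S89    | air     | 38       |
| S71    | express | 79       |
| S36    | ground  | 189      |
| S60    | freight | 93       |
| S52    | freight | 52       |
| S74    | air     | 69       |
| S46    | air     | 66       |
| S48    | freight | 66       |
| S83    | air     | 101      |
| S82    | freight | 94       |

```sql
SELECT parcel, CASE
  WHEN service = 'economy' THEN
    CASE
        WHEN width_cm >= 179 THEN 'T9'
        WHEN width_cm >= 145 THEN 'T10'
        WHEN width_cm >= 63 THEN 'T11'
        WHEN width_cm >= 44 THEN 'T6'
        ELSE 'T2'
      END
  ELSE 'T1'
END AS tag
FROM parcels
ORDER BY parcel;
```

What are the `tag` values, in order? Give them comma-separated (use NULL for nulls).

T6, T1, T1, T1, T1, T1, T1, T1, T1, T1, T1, T9

parcel=S29: service='economy' → inner[width_cm >= 44] → T6
parcel=S36: service='ground' → outer ELSE → T1
parcel=S46: service='air' → outer ELSE → T1
parcel=S48: service='freight' → outer ELSE → T1
parcel=S52: service='freight' → outer ELSE → T1
parcel=S60: service='freight' → outer ELSE → T1
parcel=S71: service='express' → outer ELSE → T1
parcel=S74: service='air' → outer ELSE → T1
parcel=S82: service='freight' → outer ELSE → T1
parcel=S83: service='air' → outer ELSE → T1
parcel=S89: service='air' → outer ELSE → T1
parcel=S92: service='economy' → inner[width_cm >= 179] → T9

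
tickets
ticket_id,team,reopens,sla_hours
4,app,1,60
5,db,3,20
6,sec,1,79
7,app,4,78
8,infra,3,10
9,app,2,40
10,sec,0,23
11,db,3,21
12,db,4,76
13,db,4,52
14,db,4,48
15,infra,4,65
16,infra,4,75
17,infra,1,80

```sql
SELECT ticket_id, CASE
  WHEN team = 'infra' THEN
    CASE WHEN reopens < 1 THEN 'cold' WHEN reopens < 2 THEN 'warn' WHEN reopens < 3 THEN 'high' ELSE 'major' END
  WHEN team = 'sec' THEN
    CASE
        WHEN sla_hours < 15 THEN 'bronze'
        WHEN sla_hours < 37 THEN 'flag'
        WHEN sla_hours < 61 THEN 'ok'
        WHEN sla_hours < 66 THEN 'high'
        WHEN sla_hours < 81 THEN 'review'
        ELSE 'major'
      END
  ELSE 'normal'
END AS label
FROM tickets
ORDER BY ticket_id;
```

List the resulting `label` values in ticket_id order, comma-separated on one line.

normal, normal, review, normal, major, normal, flag, normal, normal, normal, normal, major, major, warn

ticket_id=4: team='app' → outer ELSE → normal
ticket_id=5: team='db' → outer ELSE → normal
ticket_id=6: team='sec' → inner[sla_hours < 81] → review
ticket_id=7: team='app' → outer ELSE → normal
ticket_id=8: team='infra' → inner[ELSE] → major
ticket_id=9: team='app' → outer ELSE → normal
ticket_id=10: team='sec' → inner[sla_hours < 37] → flag
ticket_id=11: team='db' → outer ELSE → normal
ticket_id=12: team='db' → outer ELSE → normal
ticket_id=13: team='db' → outer ELSE → normal
ticket_id=14: team='db' → outer ELSE → normal
ticket_id=15: team='infra' → inner[ELSE] → major
ticket_id=16: team='infra' → inner[ELSE] → major
ticket_id=17: team='infra' → inner[reopens < 2] → warn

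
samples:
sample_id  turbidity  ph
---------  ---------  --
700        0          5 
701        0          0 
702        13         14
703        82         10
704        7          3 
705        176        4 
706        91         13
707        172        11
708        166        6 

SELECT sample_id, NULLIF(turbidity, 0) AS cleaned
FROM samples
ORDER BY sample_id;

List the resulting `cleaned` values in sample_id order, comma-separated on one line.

sample_id=700: turbidity=0 vs 0: equal → NULL
sample_id=701: turbidity=0 vs 0: equal → NULL
sample_id=702: turbidity=13 vs 0: differ → 13
sample_id=703: turbidity=82 vs 0: differ → 82
sample_id=704: turbidity=7 vs 0: differ → 7
sample_id=705: turbidity=176 vs 0: differ → 176
sample_id=706: turbidity=91 vs 0: differ → 91
sample_id=707: turbidity=172 vs 0: differ → 172
sample_id=708: turbidity=166 vs 0: differ → 166

NULL, NULL, 13, 82, 7, 176, 91, 172, 166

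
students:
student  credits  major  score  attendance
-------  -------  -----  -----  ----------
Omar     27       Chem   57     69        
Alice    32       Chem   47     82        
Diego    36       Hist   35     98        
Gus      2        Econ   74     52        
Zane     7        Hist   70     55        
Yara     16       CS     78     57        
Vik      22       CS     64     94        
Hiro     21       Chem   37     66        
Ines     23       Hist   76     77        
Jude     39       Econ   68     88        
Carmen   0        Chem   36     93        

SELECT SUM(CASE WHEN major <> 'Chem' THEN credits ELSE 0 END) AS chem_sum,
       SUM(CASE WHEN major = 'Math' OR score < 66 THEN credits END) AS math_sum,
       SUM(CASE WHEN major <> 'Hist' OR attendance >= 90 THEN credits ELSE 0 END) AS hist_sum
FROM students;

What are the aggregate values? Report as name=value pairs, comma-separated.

[chem_sum: major <> 'Chem']
student=Omar: ✗
student=Alice: ✗
student=Diego: ✓ → 36
student=Gus: ✓ → 2
student=Zane: ✓ → 7
student=Yara: ✓ → 16
student=Vik: ✓ → 22
student=Hiro: ✗
student=Ines: ✓ → 23
student=Jude: ✓ → 39
student=Carmen: ✗
chem_sum = 36 + 2 + 7 + 16 + 22 + 23 + 39 = 145
—
[math_sum: major = 'Math' OR score < 66]
student=Omar: ✓ → 27
student=Alice: ✓ → 32
student=Diego: ✓ → 36
student=Gus: ✗
student=Zane: ✗
student=Yara: ✗
student=Vik: ✓ → 22
student=Hiro: ✓ → 21
student=Ines: ✗
student=Jude: ✗
student=Carmen: ✓ → 0
math_sum = 27 + 32 + 36 + 22 + 21 = 138
—
[hist_sum: major <> 'Hist' OR attendance >= 90]
student=Omar: ✓ → 27
student=Alice: ✓ → 32
student=Diego: ✓ → 36
student=Gus: ✓ → 2
student=Zane: ✗
student=Yara: ✓ → 16
student=Vik: ✓ → 22
student=Hiro: ✓ → 21
student=Ines: ✗
student=Jude: ✓ → 39
student=Carmen: ✓ → 0
hist_sum = 27 + 32 + 36 + 2 + 16 + 22 + 21 + 39 = 195

chem_sum=145, math_sum=138, hist_sum=195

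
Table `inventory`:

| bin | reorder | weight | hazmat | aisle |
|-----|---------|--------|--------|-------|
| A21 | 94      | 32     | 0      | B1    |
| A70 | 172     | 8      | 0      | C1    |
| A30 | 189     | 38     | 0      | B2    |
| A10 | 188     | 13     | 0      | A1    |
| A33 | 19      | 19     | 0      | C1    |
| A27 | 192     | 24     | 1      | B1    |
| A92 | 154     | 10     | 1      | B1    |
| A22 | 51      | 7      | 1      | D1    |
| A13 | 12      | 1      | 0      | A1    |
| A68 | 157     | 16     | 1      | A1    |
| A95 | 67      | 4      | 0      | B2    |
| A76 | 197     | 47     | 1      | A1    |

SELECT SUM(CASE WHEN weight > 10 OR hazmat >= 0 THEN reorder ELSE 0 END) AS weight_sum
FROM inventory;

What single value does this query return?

bin=A21: ✓ → 94
bin=A70: ✓ → 172
bin=A30: ✓ → 189
bin=A10: ✓ → 188
bin=A33: ✓ → 19
bin=A27: ✓ → 192
bin=A92: ✓ → 154
bin=A22: ✓ → 51
bin=A13: ✓ → 12
bin=A68: ✓ → 157
bin=A95: ✓ → 67
bin=A76: ✓ → 197
weight_sum = 94 + 172 + 189 + 188 + 19 + 192 + 154 + 51 + 12 + 157 + 67 + 197 = 1492

1492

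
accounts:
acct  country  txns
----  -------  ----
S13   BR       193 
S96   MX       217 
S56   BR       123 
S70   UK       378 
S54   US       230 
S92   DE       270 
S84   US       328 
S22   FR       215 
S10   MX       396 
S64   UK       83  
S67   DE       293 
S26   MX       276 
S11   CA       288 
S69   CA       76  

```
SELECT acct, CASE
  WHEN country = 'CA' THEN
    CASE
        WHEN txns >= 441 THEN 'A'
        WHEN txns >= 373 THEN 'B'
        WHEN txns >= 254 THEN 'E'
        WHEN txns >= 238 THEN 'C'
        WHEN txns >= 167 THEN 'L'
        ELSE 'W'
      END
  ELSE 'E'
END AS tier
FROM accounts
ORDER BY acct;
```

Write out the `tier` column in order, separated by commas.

E, E, E, E, E, E, E, E, E, W, E, E, E, E

acct=S10: country='MX' → outer ELSE → E
acct=S11: country='CA' → inner[txns >= 254] → E
acct=S13: country='BR' → outer ELSE → E
acct=S22: country='FR' → outer ELSE → E
acct=S26: country='MX' → outer ELSE → E
acct=S54: country='US' → outer ELSE → E
acct=S56: country='BR' → outer ELSE → E
acct=S64: country='UK' → outer ELSE → E
acct=S67: country='DE' → outer ELSE → E
acct=S69: country='CA' → inner[ELSE] → W
acct=S70: country='UK' → outer ELSE → E
acct=S84: country='US' → outer ELSE → E
acct=S92: country='DE' → outer ELSE → E
acct=S96: country='MX' → outer ELSE → E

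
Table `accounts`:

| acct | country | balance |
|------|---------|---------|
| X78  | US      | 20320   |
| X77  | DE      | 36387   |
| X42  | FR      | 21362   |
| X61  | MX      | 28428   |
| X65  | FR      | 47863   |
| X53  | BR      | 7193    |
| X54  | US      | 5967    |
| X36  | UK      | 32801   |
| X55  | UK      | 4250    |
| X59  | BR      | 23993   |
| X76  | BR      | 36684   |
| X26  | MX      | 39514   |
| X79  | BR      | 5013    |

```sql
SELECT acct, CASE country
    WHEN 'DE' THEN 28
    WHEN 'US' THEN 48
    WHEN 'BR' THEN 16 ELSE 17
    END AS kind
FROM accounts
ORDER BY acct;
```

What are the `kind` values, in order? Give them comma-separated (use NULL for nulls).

17, 17, 17, 16, 48, 17, 16, 17, 17, 16, 28, 48, 16

acct=X26: ELSE → 17
acct=X36: ELSE → 17
acct=X42: ELSE → 17
acct=X53: country='BR' → 16
acct=X54: country='US' → 48
acct=X55: ELSE → 17
acct=X59: country='BR' → 16
acct=X61: ELSE → 17
acct=X65: ELSE → 17
acct=X76: country='BR' → 16
acct=X77: country='DE' → 28
acct=X78: country='US' → 48
acct=X79: country='BR' → 16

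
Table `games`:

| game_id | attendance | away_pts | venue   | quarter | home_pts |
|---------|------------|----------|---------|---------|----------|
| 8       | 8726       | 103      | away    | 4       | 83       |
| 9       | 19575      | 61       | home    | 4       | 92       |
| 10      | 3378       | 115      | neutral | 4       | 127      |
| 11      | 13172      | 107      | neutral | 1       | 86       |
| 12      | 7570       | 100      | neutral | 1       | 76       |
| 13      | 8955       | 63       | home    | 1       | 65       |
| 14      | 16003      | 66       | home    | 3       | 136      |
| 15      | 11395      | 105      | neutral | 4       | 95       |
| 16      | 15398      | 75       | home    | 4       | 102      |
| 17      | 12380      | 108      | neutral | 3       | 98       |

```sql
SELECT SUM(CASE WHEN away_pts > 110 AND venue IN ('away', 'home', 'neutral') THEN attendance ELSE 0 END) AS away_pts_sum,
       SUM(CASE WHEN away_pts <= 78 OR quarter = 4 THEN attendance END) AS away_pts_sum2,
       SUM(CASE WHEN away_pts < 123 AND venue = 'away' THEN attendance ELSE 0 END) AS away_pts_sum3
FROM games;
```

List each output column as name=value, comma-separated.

[away_pts_sum: away_pts > 110 AND venue IN ('away', 'home', 'neutral')]
game_id=8: ✗
game_id=9: ✗
game_id=10: ✓ → 3378
game_id=11: ✗
game_id=12: ✗
game_id=13: ✗
game_id=14: ✗
game_id=15: ✗
game_id=16: ✗
game_id=17: ✗
away_pts_sum = 3378
—
[away_pts_sum2: away_pts <= 78 OR quarter = 4]
game_id=8: ✓ → 8726
game_id=9: ✓ → 19575
game_id=10: ✓ → 3378
game_id=11: ✗
game_id=12: ✗
game_id=13: ✓ → 8955
game_id=14: ✓ → 16003
game_id=15: ✓ → 11395
game_id=16: ✓ → 15398
game_id=17: ✗
away_pts_sum2 = 8726 + 19575 + 3378 + 8955 + 16003 + 11395 + 15398 = 83430
—
[away_pts_sum3: away_pts < 123 AND venue = 'away']
game_id=8: ✓ → 8726
game_id=9: ✗
game_id=10: ✗
game_id=11: ✗
game_id=12: ✗
game_id=13: ✗
game_id=14: ✗
game_id=15: ✗
game_id=16: ✗
game_id=17: ✗
away_pts_sum3 = 8726

away_pts_sum=3378, away_pts_sum2=83430, away_pts_sum3=8726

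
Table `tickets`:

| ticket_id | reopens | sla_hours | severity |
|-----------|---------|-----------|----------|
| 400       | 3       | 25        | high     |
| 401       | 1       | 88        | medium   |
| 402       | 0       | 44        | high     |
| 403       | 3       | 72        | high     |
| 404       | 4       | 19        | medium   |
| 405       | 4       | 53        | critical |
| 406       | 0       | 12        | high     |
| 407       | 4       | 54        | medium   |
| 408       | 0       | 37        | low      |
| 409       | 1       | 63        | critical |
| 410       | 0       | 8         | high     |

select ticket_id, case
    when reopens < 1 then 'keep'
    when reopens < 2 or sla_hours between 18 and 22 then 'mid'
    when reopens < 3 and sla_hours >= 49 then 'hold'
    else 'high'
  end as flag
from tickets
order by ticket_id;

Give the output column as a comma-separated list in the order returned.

high, mid, keep, high, mid, high, keep, high, keep, mid, keep

ticket_id=400: ELSE → high
ticket_id=401: reopens < 2 or sla_hours between 18 and 22 → mid
ticket_id=402: reopens < 1 → keep
ticket_id=403: ELSE → high
ticket_id=404: reopens < 2 or sla_hours between 18 and 22 → mid
ticket_id=405: ELSE → high
ticket_id=406: reopens < 1 → keep
ticket_id=407: ELSE → high
ticket_id=408: reopens < 1 → keep
ticket_id=409: reopens < 2 or sla_hours between 18 and 22 → mid
ticket_id=410: reopens < 1 → keep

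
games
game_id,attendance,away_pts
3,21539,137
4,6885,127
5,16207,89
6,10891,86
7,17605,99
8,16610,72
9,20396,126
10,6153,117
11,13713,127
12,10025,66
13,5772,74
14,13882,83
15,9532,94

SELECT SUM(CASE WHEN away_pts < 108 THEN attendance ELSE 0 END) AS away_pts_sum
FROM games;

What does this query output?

game_id=3: ✗
game_id=4: ✗
game_id=5: ✓ → 16207
game_id=6: ✓ → 10891
game_id=7: ✓ → 17605
game_id=8: ✓ → 16610
game_id=9: ✗
game_id=10: ✗
game_id=11: ✗
game_id=12: ✓ → 10025
game_id=13: ✓ → 5772
game_id=14: ✓ → 13882
game_id=15: ✓ → 9532
away_pts_sum = 16207 + 10891 + 17605 + 16610 + 10025 + 5772 + 13882 + 9532 = 100524

100524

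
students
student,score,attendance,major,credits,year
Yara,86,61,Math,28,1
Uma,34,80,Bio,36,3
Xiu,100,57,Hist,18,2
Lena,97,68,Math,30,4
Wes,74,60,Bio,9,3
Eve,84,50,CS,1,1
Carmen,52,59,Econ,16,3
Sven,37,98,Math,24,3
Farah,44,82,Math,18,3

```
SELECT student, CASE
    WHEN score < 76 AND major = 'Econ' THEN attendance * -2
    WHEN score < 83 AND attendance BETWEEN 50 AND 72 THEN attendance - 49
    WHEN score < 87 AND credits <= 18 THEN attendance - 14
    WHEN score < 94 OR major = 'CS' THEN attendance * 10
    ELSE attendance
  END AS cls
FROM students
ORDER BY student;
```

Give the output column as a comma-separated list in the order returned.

student=Carmen: score < 76 AND major = 'Econ' → -118
student=Eve: score < 87 AND credits <= 18 → 36
student=Farah: score < 87 AND credits <= 18 → 68
student=Lena: ELSE → 68
student=Sven: score < 94 OR major = 'CS' → 980
student=Uma: score < 94 OR major = 'CS' → 800
student=Wes: score < 83 AND attendance BETWEEN 50 AND 72 → 11
student=Xiu: ELSE → 57
student=Yara: score < 94 OR major = 'CS' → 610

-118, 36, 68, 68, 980, 800, 11, 57, 610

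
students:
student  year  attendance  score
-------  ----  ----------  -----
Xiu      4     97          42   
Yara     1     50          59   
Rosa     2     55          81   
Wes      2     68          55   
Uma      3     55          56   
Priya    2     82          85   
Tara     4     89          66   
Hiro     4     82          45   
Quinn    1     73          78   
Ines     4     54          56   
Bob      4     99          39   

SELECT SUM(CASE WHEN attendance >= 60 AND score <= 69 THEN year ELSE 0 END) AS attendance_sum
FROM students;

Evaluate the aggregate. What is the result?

18

student=Xiu: ✓ → 4
student=Yara: ✗
student=Rosa: ✗
student=Wes: ✓ → 2
student=Uma: ✗
student=Priya: ✗
student=Tara: ✓ → 4
student=Hiro: ✓ → 4
student=Quinn: ✗
student=Ines: ✗
student=Bob: ✓ → 4
attendance_sum = 4 + 2 + 4 + 4 + 4 = 18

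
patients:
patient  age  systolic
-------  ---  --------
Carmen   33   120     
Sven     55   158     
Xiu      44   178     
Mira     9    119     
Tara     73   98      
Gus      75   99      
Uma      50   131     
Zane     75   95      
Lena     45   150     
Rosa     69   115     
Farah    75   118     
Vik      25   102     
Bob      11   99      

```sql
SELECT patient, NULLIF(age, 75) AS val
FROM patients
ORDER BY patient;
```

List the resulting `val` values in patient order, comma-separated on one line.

patient=Bob: age=11 vs 75: differ → 11
patient=Carmen: age=33 vs 75: differ → 33
patient=Farah: age=75 vs 75: equal → NULL
patient=Gus: age=75 vs 75: equal → NULL
patient=Lena: age=45 vs 75: differ → 45
patient=Mira: age=9 vs 75: differ → 9
patient=Rosa: age=69 vs 75: differ → 69
patient=Sven: age=55 vs 75: differ → 55
patient=Tara: age=73 vs 75: differ → 73
patient=Uma: age=50 vs 75: differ → 50
patient=Vik: age=25 vs 75: differ → 25
patient=Xiu: age=44 vs 75: differ → 44
patient=Zane: age=75 vs 75: equal → NULL

11, 33, NULL, NULL, 45, 9, 69, 55, 73, 50, 25, 44, NULL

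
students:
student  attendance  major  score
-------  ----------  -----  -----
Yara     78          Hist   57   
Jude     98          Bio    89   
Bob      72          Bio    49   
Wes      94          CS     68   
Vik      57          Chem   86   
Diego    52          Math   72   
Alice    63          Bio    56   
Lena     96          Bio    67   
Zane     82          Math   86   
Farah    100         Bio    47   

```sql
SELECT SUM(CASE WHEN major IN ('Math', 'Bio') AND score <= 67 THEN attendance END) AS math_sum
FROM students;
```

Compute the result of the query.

student=Yara: ✗
student=Jude: ✗
student=Bob: ✓ → 72
student=Wes: ✗
student=Vik: ✗
student=Diego: ✗
student=Alice: ✓ → 63
student=Lena: ✓ → 96
student=Zane: ✗
student=Farah: ✓ → 100
math_sum = 72 + 63 + 96 + 100 = 331

331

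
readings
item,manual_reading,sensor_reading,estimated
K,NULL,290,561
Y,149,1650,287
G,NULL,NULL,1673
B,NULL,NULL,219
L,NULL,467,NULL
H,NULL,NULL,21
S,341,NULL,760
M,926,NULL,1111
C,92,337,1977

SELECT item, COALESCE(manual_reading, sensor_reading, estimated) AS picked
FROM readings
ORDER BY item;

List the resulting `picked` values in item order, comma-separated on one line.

item=B: manual_reading=NULL, sensor_reading=NULL, estimated=219 → 219
item=C: manual_reading=92 → 92
item=G: manual_reading=NULL, sensor_reading=NULL, estimated=1673 → 1673
item=H: manual_reading=NULL, sensor_reading=NULL, estimated=21 → 21
item=K: manual_reading=NULL, sensor_reading=290 → 290
item=L: manual_reading=NULL, sensor_reading=467 → 467
item=M: manual_reading=926 → 926
item=S: manual_reading=341 → 341
item=Y: manual_reading=149 → 149

219, 92, 1673, 21, 290, 467, 926, 341, 149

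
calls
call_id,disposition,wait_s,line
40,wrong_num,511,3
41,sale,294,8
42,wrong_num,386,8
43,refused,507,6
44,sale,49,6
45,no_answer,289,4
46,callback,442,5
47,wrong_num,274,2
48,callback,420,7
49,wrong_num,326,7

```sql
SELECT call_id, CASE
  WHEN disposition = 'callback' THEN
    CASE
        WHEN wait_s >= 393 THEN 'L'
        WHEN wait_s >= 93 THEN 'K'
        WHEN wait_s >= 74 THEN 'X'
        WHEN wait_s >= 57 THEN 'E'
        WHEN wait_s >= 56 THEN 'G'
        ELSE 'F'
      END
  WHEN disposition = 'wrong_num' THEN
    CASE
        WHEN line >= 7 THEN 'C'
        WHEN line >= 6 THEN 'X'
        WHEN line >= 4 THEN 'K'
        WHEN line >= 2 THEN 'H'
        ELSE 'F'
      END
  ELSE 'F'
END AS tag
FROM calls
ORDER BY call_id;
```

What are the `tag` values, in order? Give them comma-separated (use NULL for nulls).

call_id=40: disposition='wrong_num' → inner[line >= 2] → H
call_id=41: disposition='sale' → outer ELSE → F
call_id=42: disposition='wrong_num' → inner[line >= 7] → C
call_id=43: disposition='refused' → outer ELSE → F
call_id=44: disposition='sale' → outer ELSE → F
call_id=45: disposition='no_answer' → outer ELSE → F
call_id=46: disposition='callback' → inner[wait_s >= 393] → L
call_id=47: disposition='wrong_num' → inner[line >= 2] → H
call_id=48: disposition='callback' → inner[wait_s >= 393] → L
call_id=49: disposition='wrong_num' → inner[line >= 7] → C

H, F, C, F, F, F, L, H, L, C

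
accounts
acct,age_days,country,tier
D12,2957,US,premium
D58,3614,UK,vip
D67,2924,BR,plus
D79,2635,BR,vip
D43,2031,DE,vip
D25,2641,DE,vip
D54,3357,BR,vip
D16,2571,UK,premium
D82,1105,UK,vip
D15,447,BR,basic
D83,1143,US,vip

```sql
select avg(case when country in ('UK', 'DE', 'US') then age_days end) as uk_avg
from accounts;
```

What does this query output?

acct=D12: ✓ → 2957
acct=D58: ✓ → 3614
acct=D67: ✗
acct=D79: ✗
acct=D43: ✓ → 2031
acct=D25: ✓ → 2641
acct=D54: ✗
acct=D16: ✓ → 2571
acct=D82: ✓ → 1105
acct=D15: ✗
acct=D83: ✓ → 1143
uk_avg = (2957 + 3614 + 2031 + 2641 + 2571 + 1105 + 1143) / 7 = 2294.5714285714

2294.5714285714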